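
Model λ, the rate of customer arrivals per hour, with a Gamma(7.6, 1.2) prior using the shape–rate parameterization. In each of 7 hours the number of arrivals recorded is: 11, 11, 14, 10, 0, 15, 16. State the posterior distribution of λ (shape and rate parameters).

Posterior: Gamma(shape=84.6, rate=8.2)

Total count ∑xᵢ = 77 over n = 7 hours.
Gamma is conjugate to the Poisson likelihood: posterior is Gamma(shape = 7.6+77 = 84.6, rate = 1.2+7 = 8.2).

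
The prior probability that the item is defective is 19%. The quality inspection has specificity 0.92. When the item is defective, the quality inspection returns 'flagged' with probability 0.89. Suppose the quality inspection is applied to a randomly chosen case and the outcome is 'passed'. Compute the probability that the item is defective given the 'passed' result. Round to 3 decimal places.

Write H for 'the item is defective'. Prior odds H:¬H = 0.19/0.81 = 0.23457. For the 'passed' outcome, the likelihood ratio is 0.11/0.92 = 0.11957.
Posterior odds = 0.23457 × 0.11957 = 0.028046, so P(H|E) = 0.028046/(1+0.028046) = 0.027.

P(H | E) ≈ 0.027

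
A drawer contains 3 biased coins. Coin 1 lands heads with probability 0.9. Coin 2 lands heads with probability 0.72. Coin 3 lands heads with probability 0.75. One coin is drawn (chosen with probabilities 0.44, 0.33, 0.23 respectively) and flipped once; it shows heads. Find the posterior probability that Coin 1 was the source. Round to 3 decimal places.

Posterior probability ≈ 0.491

P(heads|C1) = 0.9; P(heads|C2) = 0.72; P(heads|C3) = 0.75.
Prior × likelihood for each source: 0.44·0.9=0.3960, 0.33·0.72=0.2376, 0.23·0.75=0.1725. Summing gives P(heads) = 0.80610.
P(Coin 1 | heads) = 0.3960 / 0.80610 = 0.491.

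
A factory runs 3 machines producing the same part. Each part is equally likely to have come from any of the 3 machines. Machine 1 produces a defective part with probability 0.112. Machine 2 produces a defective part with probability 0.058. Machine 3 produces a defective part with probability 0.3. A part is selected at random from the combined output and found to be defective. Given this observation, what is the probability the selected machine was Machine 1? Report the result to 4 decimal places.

Posterior probability ≈ 0.2383

P(defective|M1) = 0.112; P(defective|M2) = 0.058; P(defective|M3) = 0.3.
Prior × likelihood for each source: 0.333333·0.112=0.03733, 0.333333·0.058=0.01933, 0.333333·0.3=0.1000. Summing gives P(defective) = 0.15667.
P(Machine 1 | defective) = 0.03733 / 0.15667 = 0.2383.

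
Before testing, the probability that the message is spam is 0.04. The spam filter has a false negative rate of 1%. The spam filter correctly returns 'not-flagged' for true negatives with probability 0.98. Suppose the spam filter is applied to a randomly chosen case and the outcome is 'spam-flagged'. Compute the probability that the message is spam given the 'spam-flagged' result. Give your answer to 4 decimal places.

Write H for 'the message is spam'. Prior odds H:¬H = 0.04/0.96 = 0.041667. For the 'spam-flagged' outcome, the likelihood ratio is 0.99/0.02 = 49.500.
Posterior odds = 0.041667 × 49.500 = 2.0625, so P(H|E) = 2.0625/(1+2.0625) = 0.6735.

P(H | E) ≈ 0.6735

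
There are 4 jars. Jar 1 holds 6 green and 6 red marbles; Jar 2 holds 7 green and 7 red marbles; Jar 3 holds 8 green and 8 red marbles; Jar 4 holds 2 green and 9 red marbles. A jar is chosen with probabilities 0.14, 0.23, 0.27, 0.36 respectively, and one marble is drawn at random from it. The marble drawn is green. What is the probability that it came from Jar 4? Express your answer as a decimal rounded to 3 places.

P(green|Jar 1) = 0.5; P(green|Jar 2) = 0.5; P(green|Jar 3) = 0.5; P(green|Jar 4) = 0.1818.
Prior × likelihood for each source: 0.14·0.5=0.07000, 0.23·0.5=0.1150, 0.27·0.5=0.1350, 0.36·0.1818=0.06545. Summing gives P(green) = 0.38545.
P(Jar 4 | green) = 0.06545 / 0.38545 = 0.170.

Posterior probability ≈ 0.170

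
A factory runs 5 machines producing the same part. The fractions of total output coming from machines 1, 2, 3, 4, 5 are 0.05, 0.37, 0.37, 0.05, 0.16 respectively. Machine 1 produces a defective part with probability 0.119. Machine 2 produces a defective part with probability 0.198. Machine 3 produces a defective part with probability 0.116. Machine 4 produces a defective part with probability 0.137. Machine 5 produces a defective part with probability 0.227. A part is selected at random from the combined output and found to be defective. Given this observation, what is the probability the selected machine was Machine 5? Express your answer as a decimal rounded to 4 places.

Posterior probability ≈ 0.2197

Tabulate prior·likelihood by source: [1] prior 0.05, lik 0.119, product 0.005950; [2] prior 0.37, lik 0.198, product 0.07326; [3] prior 0.37, lik 0.116, product 0.04292; [4] prior 0.05, lik 0.137, product 0.006850; [5] prior 0.16, lik 0.227, product 0.03632.
Normalizing constant = 0.16530; the posterior for Machine 5 is its product over the sum, 0.03632/0.16530 = 0.2197.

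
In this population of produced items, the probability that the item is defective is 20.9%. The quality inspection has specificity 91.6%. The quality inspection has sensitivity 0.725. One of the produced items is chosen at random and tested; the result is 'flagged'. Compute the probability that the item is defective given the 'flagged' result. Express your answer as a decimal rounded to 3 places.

P(H | E) ≈ 0.695

Write H for 'the item is defective'. Prior odds H:¬H = 0.209/0.791 = 0.26422. For the 'flagged' outcome, the likelihood ratio is 0.725/0.084 = 8.6310.
Posterior odds = 0.26422 × 8.6310 = 2.2805, so P(H|E) = 2.2805/(1+2.2805) = 0.695.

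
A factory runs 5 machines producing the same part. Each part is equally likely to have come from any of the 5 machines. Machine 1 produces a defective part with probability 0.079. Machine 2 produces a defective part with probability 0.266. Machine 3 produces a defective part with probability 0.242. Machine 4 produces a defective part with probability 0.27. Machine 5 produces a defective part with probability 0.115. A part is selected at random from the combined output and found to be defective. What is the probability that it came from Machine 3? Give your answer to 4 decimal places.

Posterior probability ≈ 0.2490

Tabulate prior·likelihood by source: [1] prior 0.2, lik 0.079, product 0.01580; [2] prior 0.2, lik 0.266, product 0.05320; [3] prior 0.2, lik 0.242, product 0.04840; [4] prior 0.2, lik 0.27, product 0.05400; [5] prior 0.2, lik 0.115, product 0.02300.
Normalizing constant = 0.19440; the posterior for Machine 3 is its product over the sum, 0.04840/0.19440 = 0.2490.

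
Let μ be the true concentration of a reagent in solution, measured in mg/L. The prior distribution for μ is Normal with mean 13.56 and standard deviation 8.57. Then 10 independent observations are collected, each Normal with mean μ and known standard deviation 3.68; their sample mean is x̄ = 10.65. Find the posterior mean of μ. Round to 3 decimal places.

With known σ, the Normal prior is conjugate. Weight on the data is w = (n/σ²)/(n/σ² + 1/τ₀²) = 0.738422/(0.738422+0.0136156) = 0.98189.
Posterior mean = w·x̄ + (1−w)·μ₀ = 0.98189·10.65 + 0.018105·13.56 = 10.703.

Posterior mean ≈ 10.703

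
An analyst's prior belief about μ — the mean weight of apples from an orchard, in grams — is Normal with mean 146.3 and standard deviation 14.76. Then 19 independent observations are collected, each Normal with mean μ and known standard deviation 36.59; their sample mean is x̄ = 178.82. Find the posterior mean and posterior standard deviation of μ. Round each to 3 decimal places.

With known σ, the Normal prior is conjugate. Weight on the data is w = (n/σ²)/(n/σ² + 1/τ₀²) = 0.0141915/(0.0141915+0.00459015) = 0.75560.
Posterior mean = w·x̄ + (1−w)·μ₀ = 0.75560·178.82 + 0.24440·146.3 = 170.872. Posterior variance = 1/(0.0141915+0.00459015) = 53.2434, so SD = 7.297.

Posterior mean ≈ 170.872; posterior SD ≈ 7.297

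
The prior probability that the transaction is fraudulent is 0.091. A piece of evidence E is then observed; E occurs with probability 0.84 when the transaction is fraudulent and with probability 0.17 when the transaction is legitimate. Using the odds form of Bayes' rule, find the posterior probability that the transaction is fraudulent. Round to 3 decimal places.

Posterior probability ≈ 0.331

Prior odds = 0.091/(1−0.091) = 0.10011.
Likelihood ratio for E = 0.84/0.17 = 4.9412.
Posterior odds = prior odds × LR = 0.49466.
Posterior probability = odds/(1+odds) = 0.49466/1.4947 = 0.331.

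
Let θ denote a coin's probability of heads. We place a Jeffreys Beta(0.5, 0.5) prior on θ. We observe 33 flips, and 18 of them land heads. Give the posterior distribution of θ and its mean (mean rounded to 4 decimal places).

Posterior: Beta(18.5, 15.5); mean ≈ 0.5441

Observing 18 successes and 15 failures updates Beta(0.5, 0.5) by adding the success and failure counts to the two shape parameters: α = 0.5+18 = 18.5, β = 0.5+15 = 15.5.
E[θ | data] = 18.5/(18.5+15.5) = 0.5441.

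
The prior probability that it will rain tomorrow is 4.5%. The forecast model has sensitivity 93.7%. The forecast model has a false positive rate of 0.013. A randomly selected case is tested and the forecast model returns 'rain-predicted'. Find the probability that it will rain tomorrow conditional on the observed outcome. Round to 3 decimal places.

P(H | E) ≈ 0.773

Let H be the event that it will rain tomorrow. P(H) = 0.045, so P(¬H) = 0.955. With E the 'rain-predicted' result, P(E|H) = 0.937 and P(E|¬H) = 0.013.
P(E) = 0.937·0.045 + 0.013·0.955 = 0.042165 + 0.012415 = 0.054580.
By Bayes' theorem, P(H|E) = 0.042165 / 0.054580 = 0.773.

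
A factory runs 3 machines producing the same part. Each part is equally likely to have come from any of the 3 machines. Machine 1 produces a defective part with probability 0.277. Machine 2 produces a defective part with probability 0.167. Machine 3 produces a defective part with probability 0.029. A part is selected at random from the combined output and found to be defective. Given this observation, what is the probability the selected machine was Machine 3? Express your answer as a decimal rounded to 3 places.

P(defective|M1) = 0.277; P(defective|M2) = 0.167; P(defective|M3) = 0.029.
Prior × likelihood for each source: 0.333333·0.277=0.09233, 0.333333·0.167=0.05567, 0.333333·0.029=0.009667. Summing gives P(defective) = 0.15767.
P(Machine 3 | defective) = 0.009667 / 0.15767 = 0.061.

Posterior probability ≈ 0.061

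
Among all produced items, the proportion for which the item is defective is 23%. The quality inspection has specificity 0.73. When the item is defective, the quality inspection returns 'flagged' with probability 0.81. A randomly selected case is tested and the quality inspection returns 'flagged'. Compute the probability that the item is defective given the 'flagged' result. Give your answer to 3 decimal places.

Write H for 'the item is defective'. Prior odds H:¬H = 0.23/0.77 = 0.29870. For the 'flagged' outcome, the likelihood ratio is 0.81/0.27 = 3.0000.
Posterior odds = 0.29870 × 3.0000 = 0.89610, so P(H|E) = 0.89610/(1+0.89610) = 0.473.

P(H | E) ≈ 0.473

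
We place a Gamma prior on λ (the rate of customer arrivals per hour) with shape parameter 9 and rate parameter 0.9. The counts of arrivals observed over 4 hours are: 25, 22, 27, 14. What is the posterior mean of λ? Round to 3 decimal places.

The Poisson likelihood adds the total count to the shape and the number of exposure periods to the rate. Here ∑xᵢ = 88 and n = 4, so shape 9→97 and rate 0.9→4.9.
E[λ | data] = 97/4.9 = 19.796.

Posterior mean ≈ 19.796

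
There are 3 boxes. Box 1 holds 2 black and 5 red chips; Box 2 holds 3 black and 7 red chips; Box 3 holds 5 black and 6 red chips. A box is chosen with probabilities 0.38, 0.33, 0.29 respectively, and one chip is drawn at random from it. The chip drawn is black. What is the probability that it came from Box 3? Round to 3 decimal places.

Posterior probability ≈ 0.388

P(black|Box 1) = 0.2857; P(black|Box 2) = 0.3; P(black|Box 3) = 0.4545.
Prior × likelihood for each source: 0.38·0.2857=0.1086, 0.33·0.3=0.09900, 0.29·0.4545=0.1318. Summing gives P(black) = 0.33939.
P(Box 3 | black) = 0.1318 / 0.33939 = 0.388.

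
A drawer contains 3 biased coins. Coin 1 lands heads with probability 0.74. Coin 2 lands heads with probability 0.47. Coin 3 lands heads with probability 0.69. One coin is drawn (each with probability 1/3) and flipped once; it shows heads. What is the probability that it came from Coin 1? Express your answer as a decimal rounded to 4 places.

P(heads|C1) = 0.74; P(heads|C2) = 0.47; P(heads|C3) = 0.69.
Prior × likelihood for each source: 0.333333·0.74=0.2467, 0.333333·0.47=0.1567, 0.333333·0.69=0.2300. Summing gives P(heads) = 0.63333.
P(Coin 1 | heads) = 0.2467 / 0.63333 = 0.3895.

Posterior probability ≈ 0.3895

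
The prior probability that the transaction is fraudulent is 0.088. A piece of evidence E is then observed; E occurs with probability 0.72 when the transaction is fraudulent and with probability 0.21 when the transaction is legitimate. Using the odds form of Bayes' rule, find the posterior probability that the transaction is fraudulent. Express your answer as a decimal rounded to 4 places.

Prior odds = 0.088/(1−0.088) = 0.096491.
Likelihood ratio for E = 0.72/0.21 = 3.4286.
Posterior odds = prior odds × LR = 0.33083.
Posterior probability = odds/(1+odds) = 0.33083/1.3308 = 0.2486.

Posterior probability ≈ 0.2486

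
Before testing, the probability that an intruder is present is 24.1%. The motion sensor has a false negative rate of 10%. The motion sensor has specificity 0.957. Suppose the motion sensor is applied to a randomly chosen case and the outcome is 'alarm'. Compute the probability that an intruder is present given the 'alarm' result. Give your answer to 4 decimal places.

Let H be the event that an intruder is present. P(H) = 0.241, so P(¬H) = 0.759. With E the 'alarm' result, P(E|H) = 0.9 and P(E|¬H) = 0.043.
P(E) = 0.9·0.241 + 0.043·0.759 = 0.21690 + 0.032637 = 0.24954.
By Bayes' theorem, P(H|E) = 0.21690 / 0.24954 = 0.8692.

P(H | E) ≈ 0.8692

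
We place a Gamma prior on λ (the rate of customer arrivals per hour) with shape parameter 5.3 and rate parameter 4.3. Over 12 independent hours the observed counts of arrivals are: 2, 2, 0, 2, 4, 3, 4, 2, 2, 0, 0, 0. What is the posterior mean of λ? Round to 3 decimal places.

Posterior mean ≈ 1.613

Total count ∑xᵢ = 21 over n = 12 hours.
Gamma is conjugate to the Poisson likelihood: posterior is Gamma(shape = 5.3+21 = 26.3, rate = 4.3+12 = 16.3).
Posterior mean = shape/rate = 26.3/16.3 = 1.613.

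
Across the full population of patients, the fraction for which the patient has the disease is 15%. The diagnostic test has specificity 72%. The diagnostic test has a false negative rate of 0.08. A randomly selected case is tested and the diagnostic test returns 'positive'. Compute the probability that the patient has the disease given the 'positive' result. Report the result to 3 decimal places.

P(H | E) ≈ 0.367

Write H for 'the patient has the disease'. Prior odds H:¬H = 0.15/0.85 = 0.17647. For the 'positive' outcome, the likelihood ratio is 0.92/0.28 = 3.2857.
Posterior odds = 0.17647 × 3.2857 = 0.57983, so P(H|E) = 0.57983/(1+0.57983) = 0.367.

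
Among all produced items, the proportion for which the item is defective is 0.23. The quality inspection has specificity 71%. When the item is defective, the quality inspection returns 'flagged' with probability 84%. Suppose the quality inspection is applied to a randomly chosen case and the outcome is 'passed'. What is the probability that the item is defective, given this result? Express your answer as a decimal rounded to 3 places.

Write H for 'the item is defective'. Prior odds H:¬H = 0.23/0.77 = 0.29870. For the 'passed' outcome, the likelihood ratio is 0.16/0.71 = 0.22535.
Posterior odds = 0.29870 × 0.22535 = 0.067313, so P(H|E) = 0.067313/(1+0.067313) = 0.063.

P(H | E) ≈ 0.063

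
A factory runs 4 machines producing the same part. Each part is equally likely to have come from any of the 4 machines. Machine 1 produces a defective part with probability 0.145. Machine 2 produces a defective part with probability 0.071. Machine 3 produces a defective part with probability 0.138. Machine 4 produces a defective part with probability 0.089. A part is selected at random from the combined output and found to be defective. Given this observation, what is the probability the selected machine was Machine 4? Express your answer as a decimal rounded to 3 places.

Posterior probability ≈ 0.201

P(defective|M1) = 0.145; P(defective|M2) = 0.071; P(defective|M3) = 0.138; P(defective|M4) = 0.089.
Prior × likelihood for each source: 0.25·0.145=0.03625, 0.25·0.071=0.01775, 0.25·0.138=0.03450, 0.25·0.089=0.02225. Summing gives P(defective) = 0.11075.
P(Machine 4 | defective) = 0.02225 / 0.11075 = 0.201.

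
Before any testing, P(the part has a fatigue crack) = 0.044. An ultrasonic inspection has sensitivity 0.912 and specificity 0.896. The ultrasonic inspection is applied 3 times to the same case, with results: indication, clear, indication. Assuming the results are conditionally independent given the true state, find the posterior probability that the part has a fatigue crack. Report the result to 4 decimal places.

Let H be the event that the part has a fatigue crack; start with P(H) = 0.044. P('indication'|H) = 0.912, P('indication'|¬H) = 0.104.
Update on result 1 ('indication'): P(H) ← 0.912·0.0440 / (0.912·0.0440 + 0.104·0.9560) = 0.040128/0.13955 = 0.2875.
Update on result 2 ('clear'): P(H) ← 0.088·0.2875 / (0.088·0.2875 + 0.896·0.7125) = 0.025304/0.66366 = 0.0381.
Update on result 3 ('indication'): P(H) ← 0.912·0.0381 / (0.912·0.0381 + 0.104·0.9619) = 0.034773/0.13481 = 0.2579.

Posterior P(H) ≈ 0.2579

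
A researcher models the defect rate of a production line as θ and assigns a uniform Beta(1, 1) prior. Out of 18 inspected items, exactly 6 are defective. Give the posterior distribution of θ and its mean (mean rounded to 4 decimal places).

Observing 6 successes and 12 failures updates Beta(1, 1) by adding the success and failure counts to the two shape parameters: α = 1+6 = 7, β = 1+12 = 13.
E[θ | data] = 7/(7+13) = 0.3500.

Posterior: Beta(7, 13); mean ≈ 0.3500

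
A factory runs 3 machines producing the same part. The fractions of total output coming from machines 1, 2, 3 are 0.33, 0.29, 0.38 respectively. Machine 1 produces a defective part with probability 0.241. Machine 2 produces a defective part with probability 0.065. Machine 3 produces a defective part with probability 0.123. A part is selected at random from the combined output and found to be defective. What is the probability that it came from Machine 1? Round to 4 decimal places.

Tabulate prior·likelihood by source: [1] prior 0.33, lik 0.241, product 0.07953; [2] prior 0.29, lik 0.065, product 0.01885; [3] prior 0.38, lik 0.123, product 0.04674.
Normalizing constant = 0.14512; the posterior for Machine 1 is its product over the sum, 0.07953/0.14512 = 0.5480.

Posterior probability ≈ 0.5480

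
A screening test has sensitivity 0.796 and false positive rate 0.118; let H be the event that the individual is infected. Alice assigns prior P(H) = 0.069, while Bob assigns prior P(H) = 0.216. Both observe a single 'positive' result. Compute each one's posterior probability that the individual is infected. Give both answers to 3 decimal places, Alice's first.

Alice: 0.333; Bob: 0.650

The likelihood ratio for a 'positive' result is 0.796/0.118 = 6.7458.
Alice: prior odds 0.069/0.931 = 0.074114; posterior odds 0.49995; posterior probability 0.333.
Bob: prior odds 0.216/0.784 = 0.27551; posterior odds 1.8585; posterior probability 0.650.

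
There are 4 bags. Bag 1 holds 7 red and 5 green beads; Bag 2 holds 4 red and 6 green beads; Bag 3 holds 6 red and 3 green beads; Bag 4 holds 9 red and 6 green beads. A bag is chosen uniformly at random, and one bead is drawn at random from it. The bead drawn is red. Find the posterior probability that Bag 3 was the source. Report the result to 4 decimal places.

Posterior probability ≈ 0.2963

P(red|Bag 1) = 0.5833; P(red|Bag 2) = 0.4; P(red|Bag 3) = 0.6667; P(red|Bag 4) = 0.6.
Prior × likelihood for each source: 0.25·0.5833=0.1458, 0.25·0.4=0.1000, 0.25·0.6667=0.1667, 0.25·0.6=0.1500. Summing gives P(red) = 0.56250.
P(Bag 3 | red) = 0.1667 / 0.56250 = 0.2963.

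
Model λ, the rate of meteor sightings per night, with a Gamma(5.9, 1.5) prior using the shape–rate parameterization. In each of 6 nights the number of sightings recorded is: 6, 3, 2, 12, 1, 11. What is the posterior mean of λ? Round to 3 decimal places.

Total count ∑xᵢ = 35 over n = 6 nights.
Gamma is conjugate to the Poisson likelihood: posterior is Gamma(shape = 5.9+35 = 40.9, rate = 1.5+6 = 7.5).
Posterior mean = shape/rate = 40.9/7.5 = 5.453.

Posterior mean ≈ 5.453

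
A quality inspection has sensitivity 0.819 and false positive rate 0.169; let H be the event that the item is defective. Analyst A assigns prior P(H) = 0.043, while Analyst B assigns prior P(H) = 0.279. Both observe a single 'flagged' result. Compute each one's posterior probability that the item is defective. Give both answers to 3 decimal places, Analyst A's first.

Analyst A: 0.179; Analyst B: 0.652

P('+'|H) = 0.819, P('+'|¬H) = 0.169.
Analyst A: numerator 0.819·0.043 = 0.035217; evidence = 0.035217+0.169·0.957 = 0.19695; posterior = 0.179.
Analyst B: numerator 0.819·0.279 = 0.22850; evidence = 0.22850+0.169·0.721 = 0.35035; posterior = 0.652.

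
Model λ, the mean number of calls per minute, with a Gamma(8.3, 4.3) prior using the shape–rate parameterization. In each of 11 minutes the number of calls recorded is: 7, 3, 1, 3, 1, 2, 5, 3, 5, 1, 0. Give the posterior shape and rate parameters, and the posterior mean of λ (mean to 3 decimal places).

The Poisson likelihood adds the total count to the shape and the number of exposure periods to the rate. Here ∑xᵢ = 31 and n = 11, so shape 8.3→39.3 and rate 4.3→15.3.
Posterior mean = shape/rate = 39.3/15.3 = 2.569.

Posterior: Gamma(shape=39.3, rate=15.3); mean ≈ 2.569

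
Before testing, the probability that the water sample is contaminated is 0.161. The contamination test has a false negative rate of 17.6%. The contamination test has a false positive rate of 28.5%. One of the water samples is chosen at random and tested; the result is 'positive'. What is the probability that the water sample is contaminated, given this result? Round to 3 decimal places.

P(H | E) ≈ 0.357

Let H be the event that the water sample is contaminated. P(H) = 0.161, so P(¬H) = 0.839. With E the 'positive' result, P(E|H) = 0.824 and P(E|¬H) = 0.285.
P(E) = 0.824·0.161 + 0.285·0.839 = 0.13266 + 0.23911 = 0.37178.
By Bayes' theorem, P(H|E) = 0.13266 / 0.37178 = 0.357.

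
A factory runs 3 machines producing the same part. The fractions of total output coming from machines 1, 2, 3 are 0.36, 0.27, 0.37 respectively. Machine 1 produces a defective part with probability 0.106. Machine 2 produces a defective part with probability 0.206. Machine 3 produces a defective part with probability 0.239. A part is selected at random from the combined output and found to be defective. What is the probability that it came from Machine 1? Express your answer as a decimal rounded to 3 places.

Tabulate prior·likelihood by source: [1] prior 0.36, lik 0.106, product 0.03816; [2] prior 0.27, lik 0.206, product 0.05562; [3] prior 0.37, lik 0.239, product 0.08843.
Normalizing constant = 0.18221; the posterior for Machine 1 is its product over the sum, 0.03816/0.18221 = 0.209.

Posterior probability ≈ 0.209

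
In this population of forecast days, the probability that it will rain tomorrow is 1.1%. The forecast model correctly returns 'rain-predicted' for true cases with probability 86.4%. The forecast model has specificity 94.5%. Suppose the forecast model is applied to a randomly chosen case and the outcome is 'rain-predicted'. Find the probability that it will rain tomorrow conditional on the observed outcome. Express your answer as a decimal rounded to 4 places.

P(H | E) ≈ 0.1487

Let H be the event that it will rain tomorrow. P(H) = 0.011, so P(¬H) = 0.989. With E the 'rain-predicted' result, P(E|H) = 0.864 and P(E|¬H) = 0.055.
P(E) = 0.864·0.011 + 0.055·0.989 = 0.0095040 + 0.054395 = 0.063899.
By Bayes' theorem, P(H|E) = 0.0095040 / 0.063899 = 0.1487.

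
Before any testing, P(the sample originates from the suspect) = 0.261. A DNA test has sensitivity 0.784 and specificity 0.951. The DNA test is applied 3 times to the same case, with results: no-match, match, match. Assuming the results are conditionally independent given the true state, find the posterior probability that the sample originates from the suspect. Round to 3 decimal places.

Let H be the event that the sample originates from the suspect; start with P(H) = 0.261. P('match'|H) = 0.784, P('match'|¬H) = 0.049.
Update on result 1 ('no-match'): P(H) ← 0.216·0.2610 / (0.216·0.2610 + 0.951·0.7390) = 0.056376/0.75916 = 0.0743.
Update on result 2 ('match'): P(H) ← 0.784·0.0743 / (0.784·0.0743 + 0.049·0.9257) = 0.058220/0.10358 = 0.5621.
Update on result 3 ('match'): P(H) ← 0.784·0.5621 / (0.784·0.5621 + 0.049·0.4379) = 0.44066/0.46212 = 0.9536.

Posterior P(H) ≈ 0.954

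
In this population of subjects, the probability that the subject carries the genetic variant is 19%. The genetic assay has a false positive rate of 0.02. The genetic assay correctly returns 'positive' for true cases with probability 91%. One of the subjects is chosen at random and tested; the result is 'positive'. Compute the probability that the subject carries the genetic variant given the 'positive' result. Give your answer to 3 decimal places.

Write H for 'the subject carries the genetic variant'. Prior odds H:¬H = 0.19/0.81 = 0.23457. For the 'positive' outcome, the likelihood ratio is 0.91/0.02 = 45.500.
Posterior odds = 0.23457 × 45.500 = 10.673, so P(H|E) = 10.673/(1+10.673) = 0.914.

P(H | E) ≈ 0.914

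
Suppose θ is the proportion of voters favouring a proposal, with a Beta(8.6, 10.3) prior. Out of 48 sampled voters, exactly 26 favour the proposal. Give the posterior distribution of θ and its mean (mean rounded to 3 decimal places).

Observing 26 successes and 22 failures updates Beta(8.6, 10.3) by adding the success and failure counts to the two shape parameters: α = 8.6+26 = 34.6, β = 10.3+22 = 32.3.
E[θ | data] = 34.6/(34.6+32.3) = 0.517.

Posterior: Beta(34.6, 32.3); mean ≈ 0.517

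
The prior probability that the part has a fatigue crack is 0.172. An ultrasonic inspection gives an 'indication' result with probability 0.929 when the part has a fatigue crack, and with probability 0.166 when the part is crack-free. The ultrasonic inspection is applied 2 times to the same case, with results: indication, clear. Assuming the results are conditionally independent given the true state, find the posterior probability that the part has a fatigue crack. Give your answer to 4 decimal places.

Let H be the event that the part has a fatigue crack; start with P(H) = 0.172. P('indication'|H) = 0.929, P('indication'|¬H) = 0.166.
Update on result 1 ('indication'): P(H) ← 0.929·0.1720 / (0.929·0.1720 + 0.166·0.8280) = 0.15979/0.29724 = 0.5376.
Update on result 2 ('clear'): P(H) ← 0.071·0.5376 / (0.071·0.5376 + 0.834·0.4624) = 0.038168/0.42383 = 0.0901.

Posterior P(H) ≈ 0.0901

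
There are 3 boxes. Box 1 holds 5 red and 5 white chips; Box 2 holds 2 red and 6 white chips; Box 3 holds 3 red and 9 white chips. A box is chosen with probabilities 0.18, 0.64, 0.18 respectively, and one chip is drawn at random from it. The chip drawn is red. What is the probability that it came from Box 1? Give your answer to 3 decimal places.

Tabulate prior·likelihood by source: [1] prior 0.18, lik 0.5, product 0.09000; [2] prior 0.64, lik 0.25, product 0.1600; [3] prior 0.18, lik 0.25, product 0.04500.
Normalizing constant = 0.29500; the posterior for Box 1 is its product over the sum, 0.09000/0.29500 = 0.305.

Posterior probability ≈ 0.305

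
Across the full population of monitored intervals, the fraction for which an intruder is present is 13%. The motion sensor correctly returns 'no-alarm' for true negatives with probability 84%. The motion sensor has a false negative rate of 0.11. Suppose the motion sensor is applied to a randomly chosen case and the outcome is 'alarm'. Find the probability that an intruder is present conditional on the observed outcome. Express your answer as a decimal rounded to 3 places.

Let H be the event that an intruder is present. P(H) = 0.13, so P(¬H) = 0.87. With E the 'alarm' result, P(E|H) = 0.89 and P(E|¬H) = 0.16.
P(E) = 0.89·0.13 + 0.16·0.87 = 0.11570 + 0.13920 = 0.25490.
By Bayes' theorem, P(H|E) = 0.11570 / 0.25490 = 0.454.

P(H | E) ≈ 0.454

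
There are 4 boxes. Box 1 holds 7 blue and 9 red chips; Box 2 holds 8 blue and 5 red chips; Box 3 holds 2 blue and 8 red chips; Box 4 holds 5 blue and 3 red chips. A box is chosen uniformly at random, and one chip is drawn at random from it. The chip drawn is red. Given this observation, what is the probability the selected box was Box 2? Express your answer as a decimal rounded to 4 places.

P(red|Box 1) = 0.5625; P(red|Box 2) = 0.3846; P(red|Box 3) = 0.8; P(red|Box 4) = 0.375.
Prior × likelihood for each source: 0.25·0.5625=0.1406, 0.25·0.3846=0.09615, 0.25·0.8=0.2000, 0.25·0.375=0.09375. Summing gives P(red) = 0.53053.
P(Box 2 | red) = 0.09615 / 0.53053 = 0.1812.

Posterior probability ≈ 0.1812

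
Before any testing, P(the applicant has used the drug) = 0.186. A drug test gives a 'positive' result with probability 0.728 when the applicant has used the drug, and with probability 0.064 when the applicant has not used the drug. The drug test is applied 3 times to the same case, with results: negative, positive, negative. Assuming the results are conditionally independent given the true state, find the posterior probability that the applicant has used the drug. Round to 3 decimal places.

Posterior P(H) ≈ 0.180

Let H be the event that the applicant has used the drug; start with P(H) = 0.186. P('positive'|H) = 0.728, P('positive'|¬H) = 0.064.
Update on result 1 ('negative'): P(H) ← 0.272·0.1860 / (0.272·0.1860 + 0.936·0.8140) = 0.050592/0.81250 = 0.0623.
Update on result 2 ('positive'): P(H) ← 0.728·0.0623 / (0.728·0.0623 + 0.064·0.9377) = 0.045331/0.10535 = 0.4303.
Update on result 3 ('negative'): P(H) ← 0.272·0.4303 / (0.272·0.4303 + 0.936·0.5697) = 0.11704/0.65028 = 0.1800.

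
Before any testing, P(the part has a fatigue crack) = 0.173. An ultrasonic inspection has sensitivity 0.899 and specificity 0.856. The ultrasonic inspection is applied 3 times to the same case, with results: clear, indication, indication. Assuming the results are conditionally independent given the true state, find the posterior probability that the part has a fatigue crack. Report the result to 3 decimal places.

Posterior P(H) ≈ 0.490

Let H be the event that the part has a fatigue crack; start with P(H) = 0.173. P('indication'|H) = 0.899, P('indication'|¬H) = 0.144.
Update on result 1 ('clear'): P(H) ← 0.101·0.1730 / (0.101·0.1730 + 0.856·0.8270) = 0.017473/0.72538 = 0.0241.
Update on result 2 ('indication'): P(H) ← 0.899·0.0241 / (0.899·0.0241 + 0.144·0.9759) = 0.021655/0.16219 = 0.1335.
Update on result 3 ('indication'): P(H) ← 0.899·0.1335 / (0.899·0.1335 + 0.144·0.8665) = 0.12003/0.24481 = 0.4903.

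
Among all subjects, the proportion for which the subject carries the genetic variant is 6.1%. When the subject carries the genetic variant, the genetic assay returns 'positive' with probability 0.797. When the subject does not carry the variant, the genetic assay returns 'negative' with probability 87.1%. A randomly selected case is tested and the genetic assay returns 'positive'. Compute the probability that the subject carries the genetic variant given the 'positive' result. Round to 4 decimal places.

Write H for 'the subject carries the genetic variant'. Prior odds H:¬H = 0.061/0.939 = 0.064963. For the 'positive' outcome, the likelihood ratio is 0.797/0.129 = 6.1783.
Posterior odds = 0.064963 × 6.1783 = 0.40136, so P(H|E) = 0.40136/(1+0.40136) = 0.2864.

P(H | E) ≈ 0.2864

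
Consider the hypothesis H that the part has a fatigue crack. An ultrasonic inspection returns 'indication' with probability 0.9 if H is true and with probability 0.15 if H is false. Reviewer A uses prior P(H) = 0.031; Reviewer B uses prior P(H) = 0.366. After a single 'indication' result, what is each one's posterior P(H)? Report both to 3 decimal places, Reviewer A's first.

Reviewer A: 0.161; Reviewer B: 0.776

The likelihood ratio for an 'indication' result is 0.9/0.15 = 6.0000.
Reviewer A: prior odds 0.031/0.969 = 0.031992; posterior odds 0.19195; posterior probability 0.161.
Reviewer B: prior odds 0.366/0.634 = 0.57729; posterior odds 3.4637; posterior probability 0.776.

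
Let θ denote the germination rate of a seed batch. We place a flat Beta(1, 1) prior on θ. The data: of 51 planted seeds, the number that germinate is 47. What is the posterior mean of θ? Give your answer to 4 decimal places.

Posterior mean ≈ 0.9057

Observing 47 successes and 4 failures updates Beta(1, 1) by adding the success and failure counts to the two shape parameters: α = 1+47 = 48, β = 1+4 = 5.
Posterior mean = α/(α+β) = 48/53 = 0.9057.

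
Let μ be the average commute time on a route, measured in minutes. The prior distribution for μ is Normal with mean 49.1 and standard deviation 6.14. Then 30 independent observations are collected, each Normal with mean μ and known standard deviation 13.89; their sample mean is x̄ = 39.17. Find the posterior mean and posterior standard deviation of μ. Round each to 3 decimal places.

Posterior mean ≈ 40.617; posterior SD ≈ 2.344

With known σ, the Normal prior is conjugate. Weight on the data is w = (n/σ²)/(n/σ² + 1/τ₀²) = 0.155495/(0.155495+0.0265255) = 0.85427.
Posterior mean = w·x̄ + (1−w)·μ₀ = 0.85427·39.17 + 0.14573·49.1 = 40.617. Posterior variance = 1/(0.155495+0.0265255) = 5.49388, so SD = 2.344.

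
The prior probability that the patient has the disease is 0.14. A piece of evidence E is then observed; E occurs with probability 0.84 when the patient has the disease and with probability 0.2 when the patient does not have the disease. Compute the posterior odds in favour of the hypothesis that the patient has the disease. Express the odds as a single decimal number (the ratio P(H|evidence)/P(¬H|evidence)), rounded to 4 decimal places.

Prior odds = 0.14/(1−0.14) = 0.16279. In log-odds, ln(0.16279) = -1.8153.
Add log likelihood ratio: ln(4.2000) = 1.4351.
Posterior log-odds = -0.38021, so posterior odds = exp(-0.38021) = 0.68372.

Posterior odds ≈ 0.6837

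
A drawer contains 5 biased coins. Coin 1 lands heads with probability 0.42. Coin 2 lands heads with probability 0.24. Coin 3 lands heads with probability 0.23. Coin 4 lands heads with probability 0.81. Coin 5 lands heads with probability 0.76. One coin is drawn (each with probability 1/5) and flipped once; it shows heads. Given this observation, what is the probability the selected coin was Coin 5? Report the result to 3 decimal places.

Tabulate prior·likelihood by source: [1] prior 0.2, lik 0.42, product 0.08400; [2] prior 0.2, lik 0.24, product 0.04800; [3] prior 0.2, lik 0.23, product 0.04600; [4] prior 0.2, lik 0.81, product 0.1620; [5] prior 0.2, lik 0.76, product 0.1520.
Normalizing constant = 0.49200; the posterior for Coin 5 is its product over the sum, 0.1520/0.49200 = 0.309.

Posterior probability ≈ 0.309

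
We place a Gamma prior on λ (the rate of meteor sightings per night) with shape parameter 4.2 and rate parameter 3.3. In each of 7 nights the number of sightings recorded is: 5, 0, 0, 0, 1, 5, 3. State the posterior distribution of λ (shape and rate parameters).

Posterior: Gamma(shape=18.2, rate=10.3)

The Poisson likelihood adds the total count to the shape and the number of exposure periods to the rate. Here ∑xᵢ = 14 and n = 7, so shape 4.2→18.2 and rate 3.3→10.3.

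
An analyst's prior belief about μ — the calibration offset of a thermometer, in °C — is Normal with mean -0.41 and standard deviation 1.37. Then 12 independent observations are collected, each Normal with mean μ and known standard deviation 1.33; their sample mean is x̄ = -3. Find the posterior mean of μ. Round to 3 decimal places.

Prior precision 1/τ₀² = 1/1.37² = 0.532793; data precision n/σ² = 12/1.33² = 6.78388.
Posterior precision = 0.532793 + 6.78388 = 7.31667.
Posterior mean = (0.532793·-0.41 + 6.78388·-3) / 7.31667 = -2.811.

Posterior mean ≈ -2.811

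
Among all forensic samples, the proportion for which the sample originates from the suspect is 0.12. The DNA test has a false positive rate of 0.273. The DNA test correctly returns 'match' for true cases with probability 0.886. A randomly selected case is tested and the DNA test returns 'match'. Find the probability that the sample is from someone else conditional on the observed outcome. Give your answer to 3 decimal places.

P(¬H | E) ≈ 0.693

Let H be the event that the sample originates from the suspect. P(H) = 0.12, so P(¬H) = 0.88. With E the 'match' result, P(E|H) = 0.886 and P(E|¬H) = 0.273.
P(E) = 0.886·0.12 + 0.273·0.88 = 0.10632 + 0.24024 = 0.34656.
By Bayes' theorem, P(H|E) = 0.10632 / 0.34656 = 0.307. Hence P(¬H|E) = 1 − 0.307 = 0.693.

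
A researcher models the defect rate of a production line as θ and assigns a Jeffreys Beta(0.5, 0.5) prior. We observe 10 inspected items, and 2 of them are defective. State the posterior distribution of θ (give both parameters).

Posterior: Beta(2.5, 8.5)

The binomial likelihood is conjugate to the Beta prior: with 2 successes and 8 failures, the posterior is Beta(0.5+2, 0.5+8) = Beta(2.5, 8.5).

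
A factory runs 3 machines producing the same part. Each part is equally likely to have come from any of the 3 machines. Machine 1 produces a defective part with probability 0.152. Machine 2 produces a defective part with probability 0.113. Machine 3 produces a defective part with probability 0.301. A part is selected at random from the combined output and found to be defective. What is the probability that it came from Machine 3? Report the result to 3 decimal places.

Posterior probability ≈ 0.532

Tabulate prior·likelihood by source: [1] prior 0.333333, lik 0.152, product 0.05067; [2] prior 0.333333, lik 0.113, product 0.03767; [3] prior 0.333333, lik 0.301, product 0.1003.
Normalizing constant = 0.18867; the posterior for Machine 3 is its product over the sum, 0.1003/0.18867 = 0.532.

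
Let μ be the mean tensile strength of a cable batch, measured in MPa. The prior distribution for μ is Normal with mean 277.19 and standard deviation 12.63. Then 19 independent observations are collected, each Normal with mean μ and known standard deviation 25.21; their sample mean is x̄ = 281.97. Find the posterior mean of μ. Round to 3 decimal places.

With known σ, the Normal prior is conjugate. Weight on the data is w = (n/σ²)/(n/σ² + 1/τ₀²) = 0.0298956/(0.0298956+0.00626893) = 0.82666.
Posterior mean = w·x̄ + (1−w)·μ₀ = 0.82666·281.97 + 0.17334·277.19 = 281.141.

Posterior mean ≈ 281.141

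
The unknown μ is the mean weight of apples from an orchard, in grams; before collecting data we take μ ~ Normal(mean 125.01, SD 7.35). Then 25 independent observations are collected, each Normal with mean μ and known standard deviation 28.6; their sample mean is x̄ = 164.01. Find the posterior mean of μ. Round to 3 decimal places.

Prior precision 1/τ₀² = 1/7.35² = 0.0185108; data precision n/σ² = 25/28.6² = 0.0305638.
Posterior precision = 0.0185108 + 0.0305638 = 0.0490746.
Posterior mean = (0.0185108·125.01 + 0.0305638·164.01) / 0.0490746 = 149.299.

Posterior mean ≈ 149.299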